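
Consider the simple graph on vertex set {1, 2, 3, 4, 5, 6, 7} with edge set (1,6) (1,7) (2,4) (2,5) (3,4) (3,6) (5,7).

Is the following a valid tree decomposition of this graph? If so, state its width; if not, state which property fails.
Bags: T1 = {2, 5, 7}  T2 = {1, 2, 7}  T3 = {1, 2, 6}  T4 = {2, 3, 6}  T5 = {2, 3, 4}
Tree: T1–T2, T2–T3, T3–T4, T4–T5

Every vertex of G appears in some bag (union = {1, 2, 3, 4, 5, 6, 7}); every edge is covered by a bag; and for each vertex v the set of bags containing v is connected in the bag tree. The decomposition is therefore valid. The largest bag has 3 vertices, so the width is 2.

Yes; width 2.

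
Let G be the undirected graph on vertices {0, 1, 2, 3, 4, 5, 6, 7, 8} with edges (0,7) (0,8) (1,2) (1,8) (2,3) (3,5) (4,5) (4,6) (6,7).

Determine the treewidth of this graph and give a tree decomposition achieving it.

Treewidth 2.
Bags: B1 = {3, 4, 5}  B2 = {2, 3, 4}  B3 = {1, 2, 4}  B4 = {1, 4, 8}  B5 = {0, 4, 8}  B6 = {0, 4, 7}  B7 = {4, 6, 7}
Tree: B1–B2, B2–B3, B3–B4, B4–B5, B5–B6, B6–B7

Every bag has size at most 3, so the width is 3 − 1 = 2 and tw(G) ≤ 2. For the lower bound, G contains the cycle 4–5–3–2–1–8–0–7–6–4, so G is not a forest; only forests have treewidth ≤ 1, hence tw(G) ≥ 2. Combining the bounds, tw(G) = 2.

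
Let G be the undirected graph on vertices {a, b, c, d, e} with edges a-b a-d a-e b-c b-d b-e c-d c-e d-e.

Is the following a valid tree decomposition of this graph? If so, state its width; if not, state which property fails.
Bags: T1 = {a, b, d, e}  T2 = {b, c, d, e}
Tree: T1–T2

Yes; width 3.

Checking the three conditions: (i) the bags cover all of {a, b, c, d, e}; (ii) for each edge, some bag contains both endpoints; (iii) the bags containing any fixed vertex form a subtree. All hold, so the decomposition is valid with width 4 − 1 = 3.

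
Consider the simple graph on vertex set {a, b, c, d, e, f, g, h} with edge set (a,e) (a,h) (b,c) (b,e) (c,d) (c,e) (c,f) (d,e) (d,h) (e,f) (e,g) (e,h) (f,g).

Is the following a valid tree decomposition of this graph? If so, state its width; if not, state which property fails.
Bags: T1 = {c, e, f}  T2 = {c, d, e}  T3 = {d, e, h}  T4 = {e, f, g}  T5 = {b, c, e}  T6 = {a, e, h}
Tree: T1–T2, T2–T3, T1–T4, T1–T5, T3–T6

Checking the three conditions: (i) the bags cover all of {a, b, c, d, e, f, g, h}; (ii) for each edge, some bag contains both endpoints; (iii) the bags containing any fixed vertex form a subtree. All hold, so the decomposition is valid with width 3 − 1 = 2.

Yes; width 2.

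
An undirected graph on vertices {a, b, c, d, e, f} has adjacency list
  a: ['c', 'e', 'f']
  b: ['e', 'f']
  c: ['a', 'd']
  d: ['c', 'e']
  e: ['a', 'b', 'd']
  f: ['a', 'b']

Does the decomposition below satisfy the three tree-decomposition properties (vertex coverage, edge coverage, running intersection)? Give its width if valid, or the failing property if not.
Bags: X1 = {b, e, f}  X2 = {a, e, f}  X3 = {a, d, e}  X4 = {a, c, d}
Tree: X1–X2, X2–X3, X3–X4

Yes; width 2.

Every vertex of G appears in some bag (union = {a, b, c, d, e, f}); every edge is covered by a bag; and for each vertex v the set of bags containing v is connected in the bag tree. The decomposition is therefore valid. The largest bag has 3 vertices, so the width is 2.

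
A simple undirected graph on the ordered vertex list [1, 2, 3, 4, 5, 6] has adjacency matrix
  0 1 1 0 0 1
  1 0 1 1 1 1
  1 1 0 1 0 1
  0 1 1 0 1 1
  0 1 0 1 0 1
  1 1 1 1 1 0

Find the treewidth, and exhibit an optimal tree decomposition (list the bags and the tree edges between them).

Every bag has size at most 4, so the width is 4 − 1 = 3 and tw(G) ≤ 3. On the other hand G contains the 4-clique {1, 2, 3, 6}. A clique must lie in a single bag of any decomposition, so no decomposition can have width below 3. The upper and lower bounds meet at 3, so that is the treewidth.

Treewidth 3.
One such decomposition:
Bags: B1 = {2, 4, 5, 6}  B2 = {2, 3, 4, 6}  B3 = {1, 2, 3, 6}
Tree: B1–B2, B2–B3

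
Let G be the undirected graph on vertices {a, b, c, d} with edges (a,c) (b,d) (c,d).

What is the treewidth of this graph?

A width-1 tree decomposition is:
Bags: B1 = {c, d}  B2 = {a, c}  B3 = {b, d}
Tree: B1–B2, B1–B3
Every bag has size at most 2, so the width is 2 − 1 = 1 and tw(G) ≤ 1. Any graph with an edge has treewidth ≥ 1, and G has the edge c–d. Therefore the treewidth is 1.

1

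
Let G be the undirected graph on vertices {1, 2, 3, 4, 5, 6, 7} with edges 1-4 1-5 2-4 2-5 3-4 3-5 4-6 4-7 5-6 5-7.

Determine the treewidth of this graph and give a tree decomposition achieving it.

Treewidth 2.
Bags: B1 = {3, 4, 5}  B2 = {4, 5, 6}  B3 = {1, 4, 5}  B4 = {2, 4, 5}  B5 = {4, 5, 7}
Tree: B1–B2, B2–B3, B3–B4, B4–B5

Every bag has size at most 3, so the width is 3 − 1 = 2 and tw(G) ≤ 2. The edges 5–3–4–6–5 form a cycle, so G is not a tree and its treewidth is at least 2. Therefore the treewidth is 2.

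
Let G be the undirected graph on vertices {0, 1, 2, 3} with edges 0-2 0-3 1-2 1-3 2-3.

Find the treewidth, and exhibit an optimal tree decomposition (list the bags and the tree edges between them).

Treewidth 2.
One such decomposition:
Bags: B1 = {0, 2, 3}  B2 = {1, 2, 3}
Tree: B1–B2

Every bag has size at most 3, so the width is 3 − 1 = 2 and tw(G) ≤ 2. For the lower bound, the 3 vertices {0, 2, 3} are pairwise adjacent, and any tree decomposition puts a clique entirely inside one bag — forcing width ≥ 2. Hence tw(G) = 2 exactly.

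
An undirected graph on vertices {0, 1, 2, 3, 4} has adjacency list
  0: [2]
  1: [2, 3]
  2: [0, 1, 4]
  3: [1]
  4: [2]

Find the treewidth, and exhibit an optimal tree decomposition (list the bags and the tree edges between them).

Treewidth 1.
One optimal decomposition is:
Bags: B1 = {1, 3}  B2 = {1, 2}  B3 = {2, 4}  B4 = {0, 2}
Tree: B1–B2, B2–B3, B2–B4

Every bag has size at most 2, so the width is 2 − 1 = 1 and tw(G) ≤ 1. Since G has at least one edge (e.g. 3–1), it is not an edgeless graph, so tw(G) ≥ 1. Therefore the treewidth is 1.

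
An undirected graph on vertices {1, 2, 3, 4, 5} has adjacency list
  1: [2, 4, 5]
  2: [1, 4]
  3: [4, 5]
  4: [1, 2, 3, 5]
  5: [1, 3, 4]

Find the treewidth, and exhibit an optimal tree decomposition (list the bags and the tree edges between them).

Each bag holds 3 vertices, so the decomposition has width 2, which upper-bounds the treewidth. For the lower bound, the 3 vertices {1, 2, 4} are pairwise adjacent, and any tree decomposition puts a clique entirely inside one bag — forcing width ≥ 2. Combining the bounds, tw(G) = 2.

Treewidth 2.
One optimal decomposition is:
Bags: B1 = {1, 4, 5}  B2 = {3, 4, 5}  B3 = {1, 2, 4}
Tree: B1–B2, B1–B3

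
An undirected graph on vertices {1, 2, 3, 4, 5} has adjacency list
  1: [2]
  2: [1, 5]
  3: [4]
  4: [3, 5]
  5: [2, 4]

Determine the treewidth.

A width-1 tree decomposition is:
Bags: B1 = {3, 4}  B2 = {4, 5}  B3 = {2, 5}  B4 = {1, 2}
Tree: B1–B2, B2–B3, B3–B4
Each bag holds 2 vertices, so the decomposition has width 1, which upper-bounds the treewidth. G has an edge, so its treewidth is at least 1. Hence tw(G) = 1 exactly.

1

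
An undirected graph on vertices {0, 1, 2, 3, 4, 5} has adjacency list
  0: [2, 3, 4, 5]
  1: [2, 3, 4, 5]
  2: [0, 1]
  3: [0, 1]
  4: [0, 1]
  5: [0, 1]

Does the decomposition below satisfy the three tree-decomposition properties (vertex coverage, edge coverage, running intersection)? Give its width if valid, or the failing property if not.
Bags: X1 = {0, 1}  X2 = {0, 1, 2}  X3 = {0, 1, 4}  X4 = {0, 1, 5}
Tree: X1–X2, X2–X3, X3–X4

No — vertex 3 appears in no bag.

A tree decomposition must satisfy three properties: every vertex lies in some bag; for every edge, both endpoints lie together in some bag; and for every vertex, the bags containing it form a connected subtree. Here vertex 3 appears in no bag, so the decomposition is invalid.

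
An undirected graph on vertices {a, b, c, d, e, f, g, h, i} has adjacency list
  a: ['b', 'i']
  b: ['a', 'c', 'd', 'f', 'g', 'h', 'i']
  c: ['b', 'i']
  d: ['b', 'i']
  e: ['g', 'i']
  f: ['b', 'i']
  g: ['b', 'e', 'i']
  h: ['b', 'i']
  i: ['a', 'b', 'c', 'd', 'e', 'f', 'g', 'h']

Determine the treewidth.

2

A width-2 tree decomposition is:
Bags: B1 = {b, d, i}  B2 = {b, h, i}  B3 = {b, g, i}  B4 = {a, b, i}  B5 = {b, c, i}  B6 = {b, f, i}  B7 = {e, g, i}
Tree: B1–B2, B1–B3, B2–B4, B4–B5, B1–B6, B3–B7
Every bag has size at most 3, so the width is 3 − 1 = 2 and tw(G) ≤ 2. On the other hand G contains the 3-clique {e, g, i}. A clique must lie in a single bag of any decomposition, so no decomposition can have width below 2. Hence tw(G) = 2 exactly.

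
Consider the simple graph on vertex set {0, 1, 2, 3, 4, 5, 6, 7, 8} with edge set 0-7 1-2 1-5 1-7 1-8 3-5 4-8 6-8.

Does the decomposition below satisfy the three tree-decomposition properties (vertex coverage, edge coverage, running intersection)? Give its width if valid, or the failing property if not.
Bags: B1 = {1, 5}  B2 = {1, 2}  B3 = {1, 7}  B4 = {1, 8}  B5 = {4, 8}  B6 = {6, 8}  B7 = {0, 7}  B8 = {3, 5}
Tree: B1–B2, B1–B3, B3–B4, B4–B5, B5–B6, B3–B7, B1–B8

Yes; width 1.

Checking the three conditions: (i) the bags cover all of {0, 1, 2, 3, 4, 5, 6, 7, 8}; (ii) for each edge, some bag contains both endpoints; (iii) the bags containing any fixed vertex form a subtree. All hold, so the decomposition is valid with width 2 − 1 = 1.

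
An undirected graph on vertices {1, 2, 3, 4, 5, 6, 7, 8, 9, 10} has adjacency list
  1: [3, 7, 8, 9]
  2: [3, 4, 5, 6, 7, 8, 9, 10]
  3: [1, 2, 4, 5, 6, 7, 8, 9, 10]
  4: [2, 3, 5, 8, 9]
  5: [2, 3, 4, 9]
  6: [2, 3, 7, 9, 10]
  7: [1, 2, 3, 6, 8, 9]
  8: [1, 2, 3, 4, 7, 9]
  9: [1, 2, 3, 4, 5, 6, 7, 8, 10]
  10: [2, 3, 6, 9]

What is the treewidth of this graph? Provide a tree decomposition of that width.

Treewidth 4.
Bags: B1 = {2, 3, 7, 8, 9}  B2 = {2, 3, 6, 7, 9}  B3 = {1, 3, 7, 8, 9}  B4 = {2, 3, 6, 9, 10}  B5 = {2, 3, 4, 8, 9}  B6 = {2, 3, 4, 5, 9}
Tree: B1–B2, B1–B3, B2–B4, B1–B5, B5–B6

The largest bag has 5 vertices, giving width 4; this decomposition certifies tw(G) ≤ 4. Conversely, {1, 3, 7, 8, 9} is a clique of size 5, and the vertices of any clique must share a bag in every tree decomposition; so some bag has ≥ 5 vertices and tw(G) ≥ 4. Therefore the treewidth is 4.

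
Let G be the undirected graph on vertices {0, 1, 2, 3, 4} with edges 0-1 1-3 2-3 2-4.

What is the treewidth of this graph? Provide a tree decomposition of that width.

Every bag has size at most 2, so the width is 2 − 1 = 1 and tw(G) ≤ 1. Since G has at least one edge (e.g. 0–1), it is not an edgeless graph, so tw(G) ≥ 1. Combining the bounds, tw(G) = 1.

Treewidth 1.
One optimal decomposition is:
Bags: B1 = {0, 1}  B2 = {1, 3}  B3 = {2, 3}  B4 = {2, 4}
Tree: B1–B2, B2–B3, B3–B4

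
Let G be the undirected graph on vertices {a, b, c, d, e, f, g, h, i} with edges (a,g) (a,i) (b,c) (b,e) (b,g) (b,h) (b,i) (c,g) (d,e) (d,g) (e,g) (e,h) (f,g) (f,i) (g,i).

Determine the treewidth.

2

A width-2 tree decomposition is:
Bags: B1 = {b, e, g}  B2 = {b, g, i}  B3 = {b, c, g}  B4 = {b, e, h}  B5 = {f, g, i}  B6 = {a, g, i}  B7 = {d, e, g}
Tree: B1–B2, B2–B3, B1–B4, B2–B5, B2–B6, B1–B7
Every bag has size at most 3, so the width is 3 − 1 = 2 and tw(G) ≤ 2. Conversely, {d, e, g} is a clique of size 3, and the vertices of any clique must share a bag in every tree decomposition; so some bag has ≥ 3 vertices and tw(G) ≥ 2. Therefore the treewidth is 2.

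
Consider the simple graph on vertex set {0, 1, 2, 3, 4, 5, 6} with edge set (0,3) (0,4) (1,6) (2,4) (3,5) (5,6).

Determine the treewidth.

1

A width-1 tree decomposition is:
Bags: B1 = {2, 4}  B2 = {0, 4}  B3 = {0, 3}  B4 = {3, 5}  B5 = {5, 6}  B6 = {1, 6}
Tree: B1–B2, B2–B3, B3–B4, B4–B5, B5–B6
Each bag holds 2 vertices, so the decomposition has width 1, which upper-bounds the treewidth. Since G has at least one edge (e.g. 2–4), it is not an edgeless graph, so tw(G) ≥ 1. Combining the bounds, tw(G) = 1.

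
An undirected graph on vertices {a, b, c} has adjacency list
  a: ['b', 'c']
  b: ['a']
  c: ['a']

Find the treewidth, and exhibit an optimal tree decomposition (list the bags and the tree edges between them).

Treewidth 1.
One such decomposition:
Bags: B1 = {a, b}  B2 = {a, c}
Tree: B1–B2

The largest bag has 2 vertices, giving width 1; this decomposition certifies tw(G) ≤ 1. Since G has at least one edge (e.g. a–b), it is not an edgeless graph, so tw(G) ≥ 1. The upper and lower bounds meet at 1, so that is the treewidth.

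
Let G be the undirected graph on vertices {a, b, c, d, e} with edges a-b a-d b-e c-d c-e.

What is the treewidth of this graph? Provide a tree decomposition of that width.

Treewidth 2.
Bags: B1 = {a, b, d}  B2 = {b, d, e}  B3 = {c, d, e}
Tree: B1–B2, B2–B3

The largest bag has 3 vertices, giving width 2; this decomposition certifies tw(G) ≤ 2. For the lower bound, G contains the cycle d–a–b–e–c–d, so G is not a forest; only forests have treewidth ≤ 1, hence tw(G) ≥ 2. Hence tw(G) = 2 exactly.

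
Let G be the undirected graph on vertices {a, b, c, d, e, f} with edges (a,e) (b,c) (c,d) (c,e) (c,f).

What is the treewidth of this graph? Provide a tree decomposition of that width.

Each bag holds 2 vertices, so the decomposition has width 1, which upper-bounds the treewidth. G has an edge, so its treewidth is at least 1. Therefore the treewidth is 1.

Treewidth 1.
Bags: B1 = {c, d}  B2 = {b, c}  B3 = {c, e}  B4 = {c, f}  B5 = {a, e}
Tree: B1–B2, B1–B3, B3–B4, B3–B5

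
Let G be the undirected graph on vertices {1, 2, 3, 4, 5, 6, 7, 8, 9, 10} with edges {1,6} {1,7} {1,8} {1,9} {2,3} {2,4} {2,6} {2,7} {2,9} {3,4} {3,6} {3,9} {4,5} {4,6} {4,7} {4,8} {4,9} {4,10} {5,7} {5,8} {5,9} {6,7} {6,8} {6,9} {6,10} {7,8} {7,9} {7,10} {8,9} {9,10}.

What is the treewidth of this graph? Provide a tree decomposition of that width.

Treewidth 4.
Bags: B1 = {2, 4, 6, 7, 9}  B2 = {4, 6, 7, 8, 9}  B3 = {1, 6, 7, 8, 9}  B4 = {2, 3, 4, 6, 9}  B5 = {4, 6, 7, 9, 10}  B6 = {4, 5, 7, 8, 9}
Tree: B1–B2, B2–B3, B1–B4, B1–B5, B2–B6

Every bag has size at most 5, so the width is 5 − 1 = 4 and tw(G) ≤ 4. For the lower bound, the 5 vertices {1, 6, 7, 8, 9} are pairwise adjacent, and any tree decomposition puts a clique entirely inside one bag — forcing width ≥ 4. The upper and lower bounds meet at 4, so that is the treewidth.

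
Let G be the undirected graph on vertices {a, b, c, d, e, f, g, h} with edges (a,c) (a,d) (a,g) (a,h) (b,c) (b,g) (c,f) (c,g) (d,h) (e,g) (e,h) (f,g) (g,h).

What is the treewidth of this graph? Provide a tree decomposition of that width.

Treewidth 2.
Bags: B1 = {a, g, h}  B2 = {a, c, g}  B3 = {e, g, h}  B4 = {a, d, h}  B5 = {b, c, g}  B6 = {c, f, g}
Tree: B1–B2, B1–B3, B1–B4, B2–B5, B5–B6

Each bag holds 3 vertices, so the decomposition has width 2, which upper-bounds the treewidth. On the other hand G contains the 3-clique {a, d, h}. A clique must lie in a single bag of any decomposition, so no decomposition can have width below 2. Hence tw(G) = 2 exactly.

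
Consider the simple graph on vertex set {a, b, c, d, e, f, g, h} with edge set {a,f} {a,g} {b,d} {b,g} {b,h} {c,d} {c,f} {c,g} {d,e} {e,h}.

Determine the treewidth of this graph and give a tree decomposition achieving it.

Each bag holds 3 vertices, so the decomposition has width 2, which upper-bounds the treewidth. Since e–h–b–d–e is a cycle in G, G is not acyclic. Forests are exactly the graphs of treewidth ≤ 1, so tw(G) ≥ 2. Therefore the treewidth is 2.

Treewidth 2.
Bags: B1 = {d, e, h}  B2 = {b, d, h}  B3 = {b, c, d}  B4 = {b, c, g}  B5 = {c, f, g}  B6 = {a, f, g}
Tree: B1–B2, B2–B3, B3–B4, B4–B5, B5–B6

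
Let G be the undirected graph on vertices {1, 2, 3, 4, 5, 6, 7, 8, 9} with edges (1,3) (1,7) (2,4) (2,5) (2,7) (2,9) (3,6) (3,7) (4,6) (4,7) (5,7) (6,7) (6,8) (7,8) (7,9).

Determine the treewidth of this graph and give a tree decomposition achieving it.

Each bag holds 3 vertices, so the decomposition has width 2, which upper-bounds the treewidth. For the lower bound, the 3 vertices {1, 3, 7} are pairwise adjacent, and any tree decomposition puts a clique entirely inside one bag — forcing width ≥ 2. Combining the bounds, tw(G) = 2.

Treewidth 2.
Bags: B1 = {2, 4, 7}  B2 = {4, 6, 7}  B3 = {2, 7, 9}  B4 = {2, 5, 7}  B5 = {3, 6, 7}  B6 = {1, 3, 7}  B7 = {6, 7, 8}
Tree: B1–B2, B1–B3, B3–B4, B2–B5, B5–B6, B5–B7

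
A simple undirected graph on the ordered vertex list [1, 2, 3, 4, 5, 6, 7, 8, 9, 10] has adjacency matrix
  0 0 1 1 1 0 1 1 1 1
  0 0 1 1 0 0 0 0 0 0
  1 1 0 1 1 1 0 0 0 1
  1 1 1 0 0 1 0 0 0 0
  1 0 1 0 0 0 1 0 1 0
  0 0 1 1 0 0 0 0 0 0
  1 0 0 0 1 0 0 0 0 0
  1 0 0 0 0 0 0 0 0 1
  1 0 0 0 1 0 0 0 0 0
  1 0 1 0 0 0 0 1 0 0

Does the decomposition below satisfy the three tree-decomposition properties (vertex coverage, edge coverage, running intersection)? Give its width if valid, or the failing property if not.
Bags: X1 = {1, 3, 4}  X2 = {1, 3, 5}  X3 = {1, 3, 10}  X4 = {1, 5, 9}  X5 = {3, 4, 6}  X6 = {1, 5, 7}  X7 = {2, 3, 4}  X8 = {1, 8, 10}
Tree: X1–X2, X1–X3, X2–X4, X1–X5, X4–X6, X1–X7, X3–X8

Every vertex of G appears in some bag (union = {1, 2, 3, 4, 5, 6, 7, 8, 9, 10}); every edge is covered by a bag; and for each vertex v the set of bags containing v is connected in the bag tree. The decomposition is therefore valid. The largest bag has 3 vertices, so the width is 2.

Yes; width 2.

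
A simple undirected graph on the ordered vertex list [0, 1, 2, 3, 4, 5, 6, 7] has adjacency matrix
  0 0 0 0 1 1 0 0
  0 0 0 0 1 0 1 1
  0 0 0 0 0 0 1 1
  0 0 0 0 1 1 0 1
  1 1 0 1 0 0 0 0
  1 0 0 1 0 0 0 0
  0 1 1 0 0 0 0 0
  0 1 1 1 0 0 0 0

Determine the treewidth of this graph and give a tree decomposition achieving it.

Every bag has size at most 3, so the width is 3 − 1 = 2 and tw(G) ≤ 2. For the lower bound, G contains the cycle 6–2–7–1–6, so G is not a forest; only forests have treewidth ≤ 1, hence tw(G) ≥ 2. The upper and lower bounds meet at 2, so that is the treewidth.

Treewidth 2.
One optimal decomposition is:
Bags: B1 = {1, 2, 6}  B2 = {1, 2, 7}  B3 = {1, 4, 7}  B4 = {3, 4, 7}  B5 = {0, 3, 4}  B6 = {0, 3, 5}
Tree: B1–B2, B2–B3, B3–B4, B4–B5, B5–B6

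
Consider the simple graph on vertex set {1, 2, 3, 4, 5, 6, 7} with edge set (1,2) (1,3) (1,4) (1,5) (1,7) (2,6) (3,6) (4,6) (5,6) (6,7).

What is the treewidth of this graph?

2

A width-2 tree decomposition is:
Bags: B1 = {1, 6, 7}  B2 = {1, 3, 6}  B3 = {1, 4, 6}  B4 = {1, 5, 6}  B5 = {1, 2, 6}
Tree: B1–B2, B2–B3, B3–B4, B4–B5
Every bag has size at most 3, so the width is 3 − 1 = 2 and tw(G) ≤ 2. For the lower bound, G contains the cycle 1–7–6–3–1, so G is not a forest; only forests have treewidth ≤ 1, hence tw(G) ≥ 2. Hence tw(G) = 2 exactly.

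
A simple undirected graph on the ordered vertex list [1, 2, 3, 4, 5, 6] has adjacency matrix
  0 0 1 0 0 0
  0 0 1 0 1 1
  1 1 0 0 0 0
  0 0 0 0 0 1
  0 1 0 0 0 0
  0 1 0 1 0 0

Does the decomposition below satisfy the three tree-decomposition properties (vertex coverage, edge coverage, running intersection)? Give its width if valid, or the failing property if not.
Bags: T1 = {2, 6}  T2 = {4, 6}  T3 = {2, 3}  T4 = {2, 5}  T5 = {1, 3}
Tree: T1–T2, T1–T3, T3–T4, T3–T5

Yes; width 1.

Vertex coverage: the bags together contain {1, 2, 3, 4, 5, 6}, the full vertex set. Edge coverage: each edge of G has both endpoints in at least one bag. Running intersection: for every vertex, the bags containing it form a connected subtree. All three properties hold, so this is a valid tree decomposition of width max|bag| − 1 = 1, and hence tw(G) ≤ 1.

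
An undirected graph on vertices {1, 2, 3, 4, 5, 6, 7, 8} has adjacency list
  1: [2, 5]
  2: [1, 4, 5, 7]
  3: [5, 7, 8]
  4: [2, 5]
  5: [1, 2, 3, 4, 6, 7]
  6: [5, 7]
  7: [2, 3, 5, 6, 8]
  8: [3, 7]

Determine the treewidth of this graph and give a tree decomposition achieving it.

Treewidth 2.
One such decomposition:
Bags: B1 = {2, 5, 7}  B2 = {2, 4, 5}  B3 = {1, 2, 5}  B4 = {3, 5, 7}  B5 = {5, 6, 7}  B6 = {3, 7, 8}
Tree: B1–B2, B2–B3, B1–B4, B1–B5, B4–B6

Every bag has size at most 3, so the width is 3 − 1 = 2 and tw(G) ≤ 2. For the lower bound, the 3 vertices {3, 7, 8} are pairwise adjacent, and any tree decomposition puts a clique entirely inside one bag — forcing width ≥ 2. The upper and lower bounds meet at 2, so that is the treewidth.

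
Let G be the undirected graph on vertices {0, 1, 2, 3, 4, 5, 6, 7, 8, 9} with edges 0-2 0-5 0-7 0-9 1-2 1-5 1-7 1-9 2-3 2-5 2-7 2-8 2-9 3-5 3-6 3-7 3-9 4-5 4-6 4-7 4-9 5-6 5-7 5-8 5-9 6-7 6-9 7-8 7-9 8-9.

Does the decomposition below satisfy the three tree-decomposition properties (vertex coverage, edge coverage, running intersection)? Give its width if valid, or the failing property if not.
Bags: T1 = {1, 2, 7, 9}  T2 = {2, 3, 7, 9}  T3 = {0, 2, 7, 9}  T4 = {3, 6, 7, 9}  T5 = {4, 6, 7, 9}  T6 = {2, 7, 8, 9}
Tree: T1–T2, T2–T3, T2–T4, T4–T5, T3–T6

No — vertex 5 appears in no bag.

A tree decomposition must satisfy three properties: every vertex lies in some bag; for every edge, both endpoints lie together in some bag; and for every vertex, the bags containing it form a connected subtree. Here vertex 5 appears in no bag, so the decomposition is invalid.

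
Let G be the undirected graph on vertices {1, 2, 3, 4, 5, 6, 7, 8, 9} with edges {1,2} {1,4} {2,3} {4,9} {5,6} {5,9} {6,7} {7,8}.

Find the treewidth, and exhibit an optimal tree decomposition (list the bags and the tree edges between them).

Treewidth 1.
Bags: B1 = {2, 3}  B2 = {1, 2}  B3 = {1, 4}  B4 = {4, 9}  B5 = {5, 9}  B6 = {5, 6}  B7 = {6, 7}  B8 = {7, 8}
Tree: B1–B2, B2–B3, B3–B4, B4–B5, B5–B6, B6–B7, B7–B8

Every bag has size at most 2, so the width is 2 − 1 = 1 and tw(G) ≤ 1. G has an edge, so its treewidth is at least 1. The upper and lower bounds meet at 1, so that is the treewidth.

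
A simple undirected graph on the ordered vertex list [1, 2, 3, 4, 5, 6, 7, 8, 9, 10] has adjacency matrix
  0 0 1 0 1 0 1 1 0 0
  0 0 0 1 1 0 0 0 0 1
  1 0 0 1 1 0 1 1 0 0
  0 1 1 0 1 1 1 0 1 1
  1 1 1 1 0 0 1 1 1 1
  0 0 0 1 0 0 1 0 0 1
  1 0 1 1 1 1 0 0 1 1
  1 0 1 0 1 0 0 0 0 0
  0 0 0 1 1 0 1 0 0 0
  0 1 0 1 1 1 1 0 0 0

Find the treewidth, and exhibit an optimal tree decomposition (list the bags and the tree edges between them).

Treewidth 3.
One optimal decomposition is:
Bags: B1 = {1, 3, 5, 7}  B2 = {1, 3, 5, 8}  B3 = {3, 4, 5, 7}  B4 = {4, 5, 7, 9}  B5 = {4, 5, 7, 10}  B6 = {4, 6, 7, 10}  B7 = {2, 4, 5, 10}
Tree: B1–B2, B1–B3, B3–B4, B4–B5, B5–B6, B5–B7

Each bag holds 4 vertices, so the decomposition has width 3, which upper-bounds the treewidth. On the other hand G contains the 4-clique {1, 3, 5, 8}. A clique must lie in a single bag of any decomposition, so no decomposition can have width below 3. The upper and lower bounds meet at 3, so that is the treewidth.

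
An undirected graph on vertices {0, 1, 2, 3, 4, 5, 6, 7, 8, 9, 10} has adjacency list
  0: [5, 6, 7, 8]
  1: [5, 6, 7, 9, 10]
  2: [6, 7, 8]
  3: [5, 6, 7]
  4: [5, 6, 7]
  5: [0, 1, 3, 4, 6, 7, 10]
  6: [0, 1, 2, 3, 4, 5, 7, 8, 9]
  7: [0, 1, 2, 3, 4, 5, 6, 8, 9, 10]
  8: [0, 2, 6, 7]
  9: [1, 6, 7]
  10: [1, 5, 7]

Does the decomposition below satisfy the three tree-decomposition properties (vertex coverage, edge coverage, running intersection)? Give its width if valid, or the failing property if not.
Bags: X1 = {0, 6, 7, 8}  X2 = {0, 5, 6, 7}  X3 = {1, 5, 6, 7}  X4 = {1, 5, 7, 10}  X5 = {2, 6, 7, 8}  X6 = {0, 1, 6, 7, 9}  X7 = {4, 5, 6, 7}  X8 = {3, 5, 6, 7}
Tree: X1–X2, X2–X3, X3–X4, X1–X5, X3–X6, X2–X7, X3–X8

No — bags containing vertex 0 are not connected in the tree.

A tree decomposition must satisfy three properties: every vertex lies in some bag; for every edge, both endpoints lie together in some bag; and for every vertex, the bags containing it form a connected subtree. Here bags containing vertex 0 are not connected in the tree, so the decomposition is invalid.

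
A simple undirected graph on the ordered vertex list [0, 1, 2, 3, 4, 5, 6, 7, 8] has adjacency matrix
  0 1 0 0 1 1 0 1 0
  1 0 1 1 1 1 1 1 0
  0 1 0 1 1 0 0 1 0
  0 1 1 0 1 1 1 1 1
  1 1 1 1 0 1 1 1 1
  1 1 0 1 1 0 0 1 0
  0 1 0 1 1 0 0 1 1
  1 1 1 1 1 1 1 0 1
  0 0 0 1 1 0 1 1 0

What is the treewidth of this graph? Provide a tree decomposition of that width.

Treewidth 4.
One such decomposition:
Bags: B1 = {1, 3, 4, 5, 7}  B2 = {1, 3, 4, 6, 7}  B3 = {1, 2, 3, 4, 7}  B4 = {0, 1, 4, 5, 7}  B5 = {3, 4, 6, 7, 8}
Tree: B1–B2, B1–B3, B1–B4, B2–B5

Each bag holds 5 vertices, so the decomposition has width 4, which upper-bounds the treewidth. Conversely, {3, 4, 6, 7, 8} is a clique of size 5, and the vertices of any clique must share a bag in every tree decomposition; so some bag has ≥ 5 vertices and tw(G) ≥ 4. Combining the bounds, tw(G) = 4.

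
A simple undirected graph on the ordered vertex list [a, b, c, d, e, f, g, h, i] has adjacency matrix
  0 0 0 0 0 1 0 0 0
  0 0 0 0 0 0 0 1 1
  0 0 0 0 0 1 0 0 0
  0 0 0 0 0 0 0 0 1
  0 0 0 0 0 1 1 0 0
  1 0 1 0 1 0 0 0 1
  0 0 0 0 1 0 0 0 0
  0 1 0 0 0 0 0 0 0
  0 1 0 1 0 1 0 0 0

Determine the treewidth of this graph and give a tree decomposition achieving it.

The largest bag has 2 vertices, giving width 1; this decomposition certifies tw(G) ≤ 1. Any graph with an edge has treewidth ≥ 1, and G has the edge b–i. Therefore the treewidth is 1.

Treewidth 1.
One such decomposition:
Bags: B1 = {b, i}  B2 = {f, i}  B3 = {e, f}  B4 = {d, i}  B5 = {e, g}  B6 = {c, f}  B7 = {b, h}  B8 = {a, f}
Tree: B1–B2, B2–B3, B2–B4, B3–B5, B3–B6, B1–B7, B2–B8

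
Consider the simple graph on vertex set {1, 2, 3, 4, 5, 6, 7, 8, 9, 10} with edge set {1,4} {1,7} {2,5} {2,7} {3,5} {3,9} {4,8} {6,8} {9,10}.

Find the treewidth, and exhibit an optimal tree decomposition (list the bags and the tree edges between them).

Treewidth 1.
One optimal decomposition is:
Bags: B1 = {9, 10}  B2 = {3, 9}  B3 = {3, 5}  B4 = {2, 5}  B5 = {2, 7}  B6 = {1, 7}  B7 = {1, 4}  B8 = {4, 8}  B9 = {6, 8}
Tree: B1–B2, B2–B3, B3–B4, B4–B5, B5–B6, B6–B7, B7–B8, B8–B9

Each bag holds 2 vertices, so the decomposition has width 1, which upper-bounds the treewidth. G has an edge, so its treewidth is at least 1. Combining the bounds, tw(G) = 1.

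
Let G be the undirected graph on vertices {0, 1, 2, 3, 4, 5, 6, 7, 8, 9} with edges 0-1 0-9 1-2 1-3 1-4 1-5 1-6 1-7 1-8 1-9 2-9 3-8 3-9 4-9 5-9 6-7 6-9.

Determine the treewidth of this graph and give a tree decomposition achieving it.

Every bag has size at most 3, so the width is 3 − 1 = 2 and tw(G) ≤ 2. For the lower bound, the 3 vertices {1, 3, 8} are pairwise adjacent, and any tree decomposition puts a clique entirely inside one bag — forcing width ≥ 2. Combining the bounds, tw(G) = 2.

Treewidth 2.
Bags: B1 = {1, 6, 9}  B2 = {0, 1, 9}  B3 = {1, 6, 7}  B4 = {1, 2, 9}  B5 = {1, 4, 9}  B6 = {1, 3, 9}  B7 = {1, 3, 8}  B8 = {1, 5, 9}
Tree: B1–B2, B1–B3, B2–B4, B2–B5, B4–B6, B6–B7, B2–B8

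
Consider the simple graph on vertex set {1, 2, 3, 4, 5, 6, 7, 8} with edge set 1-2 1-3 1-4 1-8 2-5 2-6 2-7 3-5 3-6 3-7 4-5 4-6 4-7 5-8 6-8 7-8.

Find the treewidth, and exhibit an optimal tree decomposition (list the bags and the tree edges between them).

Each bag holds 5 vertices, so the decomposition has width 4, which upper-bounds the treewidth. For the lower bound: the 5 vertex sets {1,3}, {2,5}, {6,8}, {4}, {7} are disjoint, each induces a connected subgraph, and every pair is joined by at least one edge of G. Contracting each set to a single vertex therefore yields K_{5} as a minor, and since treewidth is minor-monotone, tw(G) ≥ tw(K_{5}) = 4. The upper and lower bounds meet at 4, so that is the treewidth.

Treewidth 4.
Bags: B1 = {1, 2, 3, 4, 8}  B2 = {2, 3, 4, 5, 8}  B3 = {2, 3, 4, 6, 8}  B4 = {2, 3, 4, 7, 8}
Tree: B1–B2, B2–B3, B3–B4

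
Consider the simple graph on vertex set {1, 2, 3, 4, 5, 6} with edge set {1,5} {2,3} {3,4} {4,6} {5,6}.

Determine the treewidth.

1

A width-1 tree decomposition is:
Bags: B1 = {2, 3}  B2 = {3, 4}  B3 = {4, 6}  B4 = {5, 6}  B5 = {1, 5}
Tree: B1–B2, B2–B3, B3–B4, B4–B5
Every bag has size at most 2, so the width is 2 − 1 = 1 and tw(G) ≤ 1. Since G has at least one edge (e.g. 2–3), it is not an edgeless graph, so tw(G) ≥ 1. Combining the bounds, tw(G) = 1.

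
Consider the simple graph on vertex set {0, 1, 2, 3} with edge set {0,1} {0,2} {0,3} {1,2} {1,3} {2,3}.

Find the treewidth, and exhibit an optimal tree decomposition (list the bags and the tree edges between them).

Treewidth 3.
One optimal decomposition is:
Bags: B1 = {0, 1, 2, 3}
Tree: (single bag)

A single bag containing all 4 vertices is trivially a valid decomposition of width 3. For the lower bound, the 4 vertices {0, 1, 2, 3} are pairwise adjacent, and any tree decomposition puts a clique entirely inside one bag — forcing width ≥ 3. Hence tw(G) = 3 exactly.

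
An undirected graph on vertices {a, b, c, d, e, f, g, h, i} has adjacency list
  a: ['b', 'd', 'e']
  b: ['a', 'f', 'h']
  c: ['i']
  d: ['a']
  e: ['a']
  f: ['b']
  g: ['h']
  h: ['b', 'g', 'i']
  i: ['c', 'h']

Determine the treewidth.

A width-1 tree decomposition is:
Bags: B1 = {b, h}  B2 = {b, f}  B3 = {h, i}  B4 = {a, b}  B5 = {a, e}  B6 = {a, d}  B7 = {g, h}  B8 = {c, i}
Tree: B1–B2, B1–B3, B1–B4, B4–B5, B4–B6, B3–B7, B3–B8
Each bag holds 2 vertices, so the decomposition has width 1, which upper-bounds the treewidth. G has an edge, so its treewidth is at least 1. The upper and lower bounds meet at 1, so that is the treewidth.

1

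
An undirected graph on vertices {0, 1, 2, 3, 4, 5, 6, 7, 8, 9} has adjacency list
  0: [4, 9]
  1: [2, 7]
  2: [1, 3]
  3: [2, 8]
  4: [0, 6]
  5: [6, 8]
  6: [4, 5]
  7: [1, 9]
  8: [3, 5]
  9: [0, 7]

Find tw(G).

2

A width-2 tree decomposition is:
Bags: B1 = {1, 2, 3}  B2 = {1, 3, 7}  B3 = {3, 7, 9}  B4 = {0, 3, 9}  B5 = {0, 3, 4}  B6 = {3, 4, 6}  B7 = {3, 5, 6}  B8 = {3, 5, 8}
Tree: B1–B2, B2–B3, B3–B4, B4–B5, B5–B6, B6–B7, B7–B8
Every bag has size at most 3, so the width is 3 − 1 = 2 and tw(G) ≤ 2. Since 3–2–1–7–9–0–4–6–5–8–3 is a cycle in G, G is not acyclic. Forests are exactly the graphs of treewidth ≤ 1, so tw(G) ≥ 2. The upper and lower bounds meet at 2, so that is the treewidth.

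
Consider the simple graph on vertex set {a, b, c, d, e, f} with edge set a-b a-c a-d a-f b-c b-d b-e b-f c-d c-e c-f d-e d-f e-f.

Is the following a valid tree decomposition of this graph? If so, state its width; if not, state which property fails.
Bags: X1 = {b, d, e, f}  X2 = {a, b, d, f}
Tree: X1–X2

A tree decomposition must satisfy three properties: every vertex lies in some bag; for every edge, both endpoints lie together in some bag; and for every vertex, the bags containing it form a connected subtree. Here vertex c appears in no bag, so the decomposition is invalid.

No — vertex c appears in no bag.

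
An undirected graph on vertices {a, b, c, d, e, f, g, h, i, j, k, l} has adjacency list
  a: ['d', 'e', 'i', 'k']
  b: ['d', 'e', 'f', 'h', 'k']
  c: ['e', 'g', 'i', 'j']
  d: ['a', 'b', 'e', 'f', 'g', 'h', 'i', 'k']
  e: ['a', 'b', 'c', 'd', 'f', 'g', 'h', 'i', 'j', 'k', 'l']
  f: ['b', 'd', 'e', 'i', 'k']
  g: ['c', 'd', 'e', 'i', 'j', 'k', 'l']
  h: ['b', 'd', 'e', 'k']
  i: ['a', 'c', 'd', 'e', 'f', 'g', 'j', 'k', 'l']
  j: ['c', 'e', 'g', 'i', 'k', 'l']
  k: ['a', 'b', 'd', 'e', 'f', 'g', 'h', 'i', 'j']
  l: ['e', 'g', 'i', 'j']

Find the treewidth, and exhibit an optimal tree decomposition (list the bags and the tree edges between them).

Every bag has size at most 5, so the width is 5 − 1 = 4 and tw(G) ≤ 4. For the lower bound, the 5 vertices {c, e, g, i, j} are pairwise adjacent, and any tree decomposition puts a clique entirely inside one bag — forcing width ≥ 4. Therefore the treewidth is 4.

Treewidth 4.
Bags: B1 = {e, g, i, j, k}  B2 = {d, e, g, i, k}  B3 = {c, e, g, i, j}  B4 = {d, e, f, i, k}  B5 = {e, g, i, j, l}  B6 = {b, d, e, f, k}  B7 = {a, d, e, i, k}  B8 = {b, d, e, h, k}
Tree: B1–B2, B1–B3, B2–B4, B3–B5, B4–B6, B2–B7, B6–B8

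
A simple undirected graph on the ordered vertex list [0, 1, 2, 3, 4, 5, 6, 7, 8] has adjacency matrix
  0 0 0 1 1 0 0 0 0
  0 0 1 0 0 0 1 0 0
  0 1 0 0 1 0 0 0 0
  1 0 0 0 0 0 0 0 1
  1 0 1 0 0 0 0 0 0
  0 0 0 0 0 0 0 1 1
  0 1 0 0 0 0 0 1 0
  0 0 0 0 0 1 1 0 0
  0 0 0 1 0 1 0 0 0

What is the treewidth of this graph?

A width-2 tree decomposition is:
Bags: B1 = {5, 6, 7}  B2 = {1, 5, 6}  B3 = {1, 2, 5}  B4 = {2, 4, 5}  B5 = {0, 4, 5}  B6 = {0, 3, 5}  B7 = {3, 5, 8}
Tree: B1–B2, B2–B3, B3–B4, B4–B5, B5–B6, B6–B7
The largest bag has 3 vertices, giving width 2; this decomposition certifies tw(G) ≤ 2. For the lower bound, G contains the cycle 5–7–6–1–2–4–0–3–8–5, so G is not a forest; only forests have treewidth ≤ 1, hence tw(G) ≥ 2. Combining the bounds, tw(G) = 2.

2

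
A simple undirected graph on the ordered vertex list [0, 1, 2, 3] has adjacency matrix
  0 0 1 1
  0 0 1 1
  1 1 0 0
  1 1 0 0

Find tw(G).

2

A width-2 tree decomposition is:
Bags: B1 = {1, 2, 3}  B2 = {0, 2, 3}
Tree: B1–B2
The largest bag has 3 vertices, giving width 2; this decomposition certifies tw(G) ≤ 2. For the lower bound, G contains the cycle 3–1–2–0–3, so G is not a forest; only forests have treewidth ≤ 1, hence tw(G) ≥ 2. Combining the bounds, tw(G) = 2.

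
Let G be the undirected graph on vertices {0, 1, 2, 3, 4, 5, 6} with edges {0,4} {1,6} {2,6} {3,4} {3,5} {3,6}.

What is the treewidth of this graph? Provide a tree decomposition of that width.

Each bag holds 2 vertices, so the decomposition has width 1, which upper-bounds the treewidth. Since G has at least one edge (e.g. 1–6), it is not an edgeless graph, so tw(G) ≥ 1. Hence tw(G) = 1 exactly.

Treewidth 1.
Bags: B1 = {1, 6}  B2 = {2, 6}  B3 = {3, 6}  B4 = {3, 5}  B5 = {3, 4}  B6 = {0, 4}
Tree: B1–B2, B1–B3, B3–B4, B3–B5, B5–B6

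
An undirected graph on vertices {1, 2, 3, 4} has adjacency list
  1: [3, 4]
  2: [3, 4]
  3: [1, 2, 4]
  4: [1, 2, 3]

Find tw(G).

2

A width-2 tree decomposition is:
Bags: B1 = {1, 3, 4}  B2 = {2, 3, 4}
Tree: B1–B2
The largest bag has 3 vertices, giving width 2; this decomposition certifies tw(G) ≤ 2. Conversely, {1, 3, 4} is a clique of size 3, and the vertices of any clique must share a bag in every tree decomposition; so some bag has ≥ 3 vertices and tw(G) ≥ 2. Combining the bounds, tw(G) = 2.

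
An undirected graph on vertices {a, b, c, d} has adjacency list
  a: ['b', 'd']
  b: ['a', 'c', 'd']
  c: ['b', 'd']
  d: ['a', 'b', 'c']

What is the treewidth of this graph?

2

A width-2 tree decomposition is:
Bags: B1 = {b, c, d}  B2 = {a, b, d}
Tree: B1–B2
The largest bag has 3 vertices, giving width 2; this decomposition certifies tw(G) ≤ 2. For the lower bound, the 3 vertices {b, c, d} are pairwise adjacent, and any tree decomposition puts a clique entirely inside one bag — forcing width ≥ 2. Hence tw(G) = 2 exactly.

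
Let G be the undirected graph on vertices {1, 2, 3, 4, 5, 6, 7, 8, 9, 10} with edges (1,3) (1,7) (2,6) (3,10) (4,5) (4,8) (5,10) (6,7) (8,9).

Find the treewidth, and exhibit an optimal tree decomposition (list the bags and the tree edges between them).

Treewidth 1.
One such decomposition:
Bags: B1 = {2, 6}  B2 = {6, 7}  B3 = {1, 7}  B4 = {1, 3}  B5 = {3, 10}  B6 = {5, 10}  B7 = {4, 5}  B8 = {4, 8}  B9 = {8, 9}
Tree: B1–B2, B2–B3, B3–B4, B4–B5, B5–B6, B6–B7, B7–B8, B8–B9

Each bag holds 2 vertices, so the decomposition has width 1, which upper-bounds the treewidth. Since G has at least one edge (e.g. 2–6), it is not an edgeless graph, so tw(G) ≥ 1. The upper and lower bounds meet at 1, so that is the treewidth.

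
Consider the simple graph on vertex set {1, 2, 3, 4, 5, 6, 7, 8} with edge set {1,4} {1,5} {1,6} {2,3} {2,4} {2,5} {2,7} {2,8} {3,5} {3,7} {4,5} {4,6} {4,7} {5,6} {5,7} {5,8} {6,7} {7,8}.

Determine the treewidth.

3

A width-3 tree decomposition is:
Bags: B1 = {2, 4, 5, 7}  B2 = {4, 5, 6, 7}  B3 = {2, 5, 7, 8}  B4 = {2, 3, 5, 7}  B5 = {1, 4, 5, 6}
Tree: B1–B2, B1–B3, B1–B4, B2–B5
The largest bag has 4 vertices, giving width 3; this decomposition certifies tw(G) ≤ 3. On the other hand G contains the 4-clique {1, 4, 5, 6}. A clique must lie in a single bag of any decomposition, so no decomposition can have width below 3. The upper and lower bounds meet at 3, so that is the treewidth.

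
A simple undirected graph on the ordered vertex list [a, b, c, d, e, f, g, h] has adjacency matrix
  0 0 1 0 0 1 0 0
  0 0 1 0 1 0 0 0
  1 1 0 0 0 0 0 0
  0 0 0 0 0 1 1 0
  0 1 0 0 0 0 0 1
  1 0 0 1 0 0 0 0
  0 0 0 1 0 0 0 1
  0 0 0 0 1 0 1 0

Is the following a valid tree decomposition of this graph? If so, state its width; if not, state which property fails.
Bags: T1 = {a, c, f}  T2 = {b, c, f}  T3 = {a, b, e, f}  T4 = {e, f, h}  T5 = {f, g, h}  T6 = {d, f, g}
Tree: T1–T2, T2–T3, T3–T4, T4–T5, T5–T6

A tree decomposition must satisfy three properties: every vertex lies in some bag; for every edge, both endpoints lie together in some bag; and for every vertex, the bags containing it form a connected subtree. Here bags containing vertex a are not connected in the tree, so the decomposition is invalid.

No — bags containing vertex a are not connected in the tree.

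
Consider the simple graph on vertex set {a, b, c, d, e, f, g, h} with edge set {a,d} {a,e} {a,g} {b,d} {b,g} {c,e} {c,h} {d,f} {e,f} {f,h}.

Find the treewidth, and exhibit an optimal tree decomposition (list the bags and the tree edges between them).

Each bag holds 3 vertices, so the decomposition has width 2, which upper-bounds the treewidth. The edges h–c–e–f–h form a cycle, so G is not a tree and its treewidth is at least 2. Therefore the treewidth is 2.

Treewidth 2.
Bags: B1 = {c, f, h}  B2 = {c, e, f}  B3 = {d, e, f}  B4 = {a, d, e}  B5 = {a, b, d}  B6 = {a, b, g}
Tree: B1–B2, B2–B3, B3–B4, B4–B5, B5–B6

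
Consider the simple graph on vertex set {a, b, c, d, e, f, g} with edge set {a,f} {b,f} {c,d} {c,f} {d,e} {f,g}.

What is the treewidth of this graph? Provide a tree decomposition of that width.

Every bag has size at most 2, so the width is 2 − 1 = 1 and tw(G) ≤ 1. Since G has at least one edge (e.g. c–f), it is not an edgeless graph, so tw(G) ≥ 1. Therefore the treewidth is 1.

Treewidth 1.
Bags: B1 = {c, f}  B2 = {c, d}  B3 = {b, f}  B4 = {f, g}  B5 = {a, f}  B6 = {d, e}
Tree: B1–B2, B1–B3, B1–B4, B4–B5, B2–B6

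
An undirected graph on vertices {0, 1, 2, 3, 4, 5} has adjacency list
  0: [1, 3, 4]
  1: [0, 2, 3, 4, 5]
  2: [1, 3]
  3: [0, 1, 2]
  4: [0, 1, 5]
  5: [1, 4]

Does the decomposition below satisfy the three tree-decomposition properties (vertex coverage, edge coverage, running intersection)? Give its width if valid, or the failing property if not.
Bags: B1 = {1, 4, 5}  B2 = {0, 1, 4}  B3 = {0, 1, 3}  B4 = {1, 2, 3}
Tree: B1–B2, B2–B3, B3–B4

Every vertex of G appears in some bag (union = {0, 1, 2, 3, 4, 5}); every edge is covered by a bag; and for each vertex v the set of bags containing v is connected in the bag tree. The decomposition is therefore valid. The largest bag has 3 vertices, so the width is 2.

Yes; width 2.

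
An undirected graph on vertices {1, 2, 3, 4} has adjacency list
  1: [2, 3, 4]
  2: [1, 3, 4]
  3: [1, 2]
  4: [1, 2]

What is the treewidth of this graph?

2

A width-2 tree decomposition is:
Bags: B1 = {1, 2, 3}  B2 = {1, 2, 4}
Tree: B1–B2
Every bag has size at most 3, so the width is 3 − 1 = 2 and tw(G) ≤ 2. For the lower bound, the 3 vertices {1, 2, 3} are pairwise adjacent, and any tree decomposition puts a clique entirely inside one bag — forcing width ≥ 2. Hence tw(G) = 2 exactly.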